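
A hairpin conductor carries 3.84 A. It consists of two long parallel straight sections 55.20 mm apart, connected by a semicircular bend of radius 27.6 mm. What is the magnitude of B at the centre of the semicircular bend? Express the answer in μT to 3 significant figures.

B ≈ 71.5 μT

The semicircular arc contributes B_arc = μ₀I·π/(4πR) = μ₀I/(4R) = 4.37×10⁻⁵ T.
Each semi-infinite lead is at perpendicular distance R = 0.0276 m from the centre, with the perpendicular foot at its near end, so it contributes μ₀I/(4πR); both point the same way, together 2.78×10⁻⁵ T.
Arc and leads all point the same direction: B = 4.37×10⁻⁵ + 2.78×10⁻⁵ = 7.15×10⁻⁵ T.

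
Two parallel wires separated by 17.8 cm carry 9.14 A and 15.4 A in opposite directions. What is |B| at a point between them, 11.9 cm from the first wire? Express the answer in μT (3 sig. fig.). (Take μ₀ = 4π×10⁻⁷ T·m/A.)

Each long wire gives B = μ₀I/(2πd). Distances are d₁ = 0.119 m and d₂ = 0.059 m.
B₁ = 1.54×10⁻⁵ T, B₂ = 5.22×10⁻⁵ T.
Between antiparallel currents both contributions point the same way, so they add. B = B₁ + B₂ = 1.54×10⁻⁵ + 5.22×10⁻⁵ = 6.76×10⁻⁵ T.

B ≈ 67.6 μT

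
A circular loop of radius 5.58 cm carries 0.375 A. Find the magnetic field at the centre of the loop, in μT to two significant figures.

B ≈ 4.2 μT

At the centre of a circular loop the Biot–Savart law gives B = μ₀I/(2R).
B = (4π×10⁻⁷ × 0.375) / (2 × 0.0558) = 4.22×10⁻⁶ T.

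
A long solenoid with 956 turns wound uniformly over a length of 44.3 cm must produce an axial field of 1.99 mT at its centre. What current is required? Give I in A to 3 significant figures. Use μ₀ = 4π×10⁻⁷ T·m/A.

Inside a long solenoid B = μ₀nI with n = 2158 m⁻¹, so I = B/(μ₀n).
I = 1.99×10⁻³ / (4π×10⁻⁷ × 2158) = 0.734 A.

I ≈ 0.734 A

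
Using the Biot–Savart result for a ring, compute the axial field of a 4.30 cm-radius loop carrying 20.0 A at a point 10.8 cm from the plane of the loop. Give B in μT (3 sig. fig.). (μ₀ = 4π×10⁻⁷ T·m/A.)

B ≈ 14.8 μT

On the axis of a circular loop, B = μ₀IR² / [2(R²+z²)^(3/2)].
R² + z² = (0.043)² + (0.108)² = 0.01351 m², and (R²+z²)^(3/2) = 1.57×10⁻³ m³.
B = (4π×10⁻⁷ × 20.0 × 0.001849) / (2 × 1.57×10⁻³) = 1.48×10⁻⁵ T.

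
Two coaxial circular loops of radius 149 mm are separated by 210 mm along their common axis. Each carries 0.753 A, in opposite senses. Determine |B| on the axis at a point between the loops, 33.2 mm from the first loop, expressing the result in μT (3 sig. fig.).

Each loop contributes B = μ₀IR²/[2(R²+z²)^(3/2)] on the axis, with z measured from that loop.
Loop 1 (z = 0.0332 m): B₁ = 2.95×10⁻⁶ T. Loop 2 (z = 0.1768 m): B₂ = 8.50×10⁻⁷ T.
The fields oppose: B = |B₁ − B₂| = 2.10×10⁻⁶ T.

B ≈ 2.10 μT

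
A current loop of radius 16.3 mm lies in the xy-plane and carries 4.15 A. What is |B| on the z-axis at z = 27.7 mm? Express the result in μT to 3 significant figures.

B ≈ 20.9 μT

On the axis of a circular loop, B = μ₀IR² / [2(R²+z²)^(3/2)].
R² + z² = (0.0163)² + (0.0277)² = 0.001033 m², and (R²+z²)^(3/2) = 3.32×10⁻⁵ m³.
B = (4π×10⁻⁷ × 4.15 × 0.0002657) / (2 × 3.32×10⁻⁵) = 2.09×10⁻⁵ T.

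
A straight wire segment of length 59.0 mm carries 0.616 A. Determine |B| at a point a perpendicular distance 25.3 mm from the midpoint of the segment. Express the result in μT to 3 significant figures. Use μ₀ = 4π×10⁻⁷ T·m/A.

For a finite straight segment, B = (μ₀I/4πd)(sinθ₁ + sinθ₂), where θ₁, θ₂ are the angles from the perpendicular to each end.
The perpendicular from the point meets the wire at its midpoint, so each end is L/2 = 0.0295 m away along the wire.
sinθ₁ = 0.0295/√(0.0295²+0.0253²) = 0.7591; sinθ₂ = 0.0295/√(0.0295²+0.0253²) = 0.7591.
B = (4π×10⁻⁷ × 0.616) / (4π × 0.0253) × (0.7591 + 0.7591) = 3.70×10⁻⁶ T.

B ≈ 3.70 μT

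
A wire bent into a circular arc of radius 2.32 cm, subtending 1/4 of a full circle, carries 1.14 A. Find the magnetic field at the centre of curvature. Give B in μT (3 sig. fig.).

The Biot–Savart field of a circular arc at its centre is B = μ₀Iφ/(4πR), with φ = 1.571 rad.
B = (4π×10⁻⁷ × 1.14 × 1.571) / (4π × 0.0232) = 7.72×10⁻⁶ T.

B ≈ 7.72 μT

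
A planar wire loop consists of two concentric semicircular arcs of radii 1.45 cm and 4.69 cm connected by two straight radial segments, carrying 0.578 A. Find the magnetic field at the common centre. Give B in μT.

The radial connectors point toward the centre, so dl × r̂ = 0 and they contribute nothing.
Each semicircle gives μ₀I/(4R): inner arc 1.25×10⁻⁵ T, outer arc 3.87×10⁻⁶ T.
The two arcs carry current in opposite angular senses, so their fields oppose: B = |1.25×10⁻⁵ − 3.87×10⁻⁶| = 8.65×10⁻⁶ T.

B ≈ 8.65 μT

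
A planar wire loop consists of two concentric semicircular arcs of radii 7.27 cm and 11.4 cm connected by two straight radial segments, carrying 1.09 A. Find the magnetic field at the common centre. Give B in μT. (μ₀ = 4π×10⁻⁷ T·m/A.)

B ≈ 1.71 μT

The radial connectors point toward the centre, so dl × r̂ = 0 and they contribute nothing.
Each semicircle gives μ₀I/(4R): inner arc 4.71×10⁻⁶ T, outer arc 3.00×10⁻⁶ T.
The two arcs carry current in opposite angular senses, so their fields oppose: B = |4.71×10⁻⁶ − 3.00×10⁻⁶| = 1.71×10⁻⁶ T.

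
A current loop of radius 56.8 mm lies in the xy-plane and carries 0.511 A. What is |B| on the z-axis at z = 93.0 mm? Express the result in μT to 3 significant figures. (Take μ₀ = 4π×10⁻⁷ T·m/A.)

B ≈ 0.800 μT

On the axis of a circular loop, B = μ₀IR² / [2(R²+z²)^(3/2)].
R² + z² = (0.0568)² + (0.093)² = 0.01188 m², and (R²+z²)^(3/2) = 1.29×10⁻³ m³.
B = (4π×10⁻⁷ × 0.511 × 0.003226) / (2 × 1.29×10⁻³) = 8.00×10⁻⁷ T.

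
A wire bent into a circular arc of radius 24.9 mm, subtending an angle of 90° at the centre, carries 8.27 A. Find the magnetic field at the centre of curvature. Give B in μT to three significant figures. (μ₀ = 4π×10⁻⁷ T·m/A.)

B ≈ 52.2 μT

The Biot–Savart field of a circular arc at its centre is B = μ₀Iφ/(4πR), with φ = 1.571 rad.
B = (4π×10⁻⁷ × 8.27 × 1.571) / (4π × 0.0249) = 5.22×10⁻⁵ T.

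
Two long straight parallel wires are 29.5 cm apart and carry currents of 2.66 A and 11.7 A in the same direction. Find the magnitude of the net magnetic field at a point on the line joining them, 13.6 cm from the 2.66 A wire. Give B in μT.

Each long wire gives B = μ₀I/(2πd). Distances are d₁ = 0.136 m and d₂ = 0.159 m.
B₁ = 3.91×10⁻⁶ T, B₂ = 1.47×10⁻⁵ T.
Between parallel currents the two contributions point in opposite directions, so they subtract. B = |B₁ − B₂| = |3.91×10⁻⁶ − 1.47×10⁻⁵| = 1.08×10⁻⁵ T.

B ≈ 10.8 μT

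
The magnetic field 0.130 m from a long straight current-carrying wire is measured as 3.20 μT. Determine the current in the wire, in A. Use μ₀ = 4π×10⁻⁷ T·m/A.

For a long straight wire B = μ₀I/(2πd), so I = 2πdB/μ₀.
I = 2π × 0.13 × 3.20×10⁻⁶ / (4π×10⁻⁷) = 2.08 A.

I ≈ 2.08 A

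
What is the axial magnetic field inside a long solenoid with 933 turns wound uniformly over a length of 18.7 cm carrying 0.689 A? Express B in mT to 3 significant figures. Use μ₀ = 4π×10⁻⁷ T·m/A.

Inside a long solenoid, B = μ₀nI with n = 4989 turns/m.
B = 4π×10⁻⁷ × 4989 × 0.689 = 4.32×10⁻³ T.

B ≈ 4.32 mT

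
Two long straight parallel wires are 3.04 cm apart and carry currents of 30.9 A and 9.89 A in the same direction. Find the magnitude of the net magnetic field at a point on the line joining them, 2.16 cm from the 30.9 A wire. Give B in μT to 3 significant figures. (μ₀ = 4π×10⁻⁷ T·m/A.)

Each long wire gives B = μ₀I/(2πd). Distances are d₁ = 0.0216 m and d₂ = 0.0088 m.
B₁ = 2.86×10⁻⁴ T, B₂ = 2.25×10⁻⁴ T.
Between parallel currents the two contributions point in opposite directions, so they subtract. B = |B₁ − B₂| = |2.86×10⁻⁴ − 2.25×10⁻⁴| = 6.13×10⁻⁵ T.

B ≈ 61.3 μT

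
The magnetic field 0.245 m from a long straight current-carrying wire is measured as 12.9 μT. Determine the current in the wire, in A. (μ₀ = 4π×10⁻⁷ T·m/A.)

For a long straight wire B = μ₀I/(2πd), so I = 2πdB/μ₀.
I = 2π × 0.245 × 1.29×10⁻⁵ / (4π×10⁻⁷) = 15.8 A.

I ≈ 15.8 A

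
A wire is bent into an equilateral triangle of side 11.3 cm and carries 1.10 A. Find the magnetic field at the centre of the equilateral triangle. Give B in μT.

B ≈ 17.5 μT

Each side is a finite straight segment at perpendicular distance d = a/(2 tan(π/3)) = 0.03262 m from the centre, with end-angles ±π/3.
One side contributes B₁ = (μ₀I/4πd)·2 sin(π/3) = 5.84×10⁻⁶ T.
All 3 sides add in the same direction: B = 3 × 5.84×10⁻⁶ = 1.75×10⁻⁵ T.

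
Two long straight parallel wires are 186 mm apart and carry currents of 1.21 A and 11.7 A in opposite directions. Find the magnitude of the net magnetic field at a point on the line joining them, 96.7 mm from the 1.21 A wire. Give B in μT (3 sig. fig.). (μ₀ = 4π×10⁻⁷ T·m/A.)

Each long wire gives B = μ₀I/(2πd). Distances are d₁ = 0.0967 m and d₂ = 0.0893 m.
B₁ = 2.50×10⁻⁶ T, B₂ = 2.62×10⁻⁵ T.
Between antiparallel currents both contributions point the same way, so they add. B = B₁ + B₂ = 2.50×10⁻⁶ + 2.62×10⁻⁵ = 2.87×10⁻⁵ T.

B ≈ 28.7 μT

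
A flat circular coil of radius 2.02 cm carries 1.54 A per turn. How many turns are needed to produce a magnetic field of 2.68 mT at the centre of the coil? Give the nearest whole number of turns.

N = 56

For an N-turn coil, B = Nμ₀I/(2R). A single turn gives B₁ = 4.79×10⁻⁵ T with R = 0.0202 m.
N = B/B₁ = 2.68×10⁻³ / 4.79×10⁻⁵ = 55.95.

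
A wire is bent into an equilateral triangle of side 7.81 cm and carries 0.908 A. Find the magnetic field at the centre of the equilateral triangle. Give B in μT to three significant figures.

B ≈ 20.9 μT

Each side is a finite straight segment at perpendicular distance d = a/(2 tan(π/3)) = 0.02255 m from the centre, with end-angles ±π/3.
One side contributes B₁ = (μ₀I/4πd)·2 sin(π/3) = 6.98×10⁻⁶ T.
All 3 sides add in the same direction: B = 3 × 6.98×10⁻⁶ = 2.09×10⁻⁵ T.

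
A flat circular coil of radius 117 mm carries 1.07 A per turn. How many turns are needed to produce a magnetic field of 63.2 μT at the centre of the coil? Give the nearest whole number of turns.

For an N-turn coil, B = Nμ₀I/(2R). A single turn gives B₁ = 5.75×10⁻⁶ T with R = 0.117 m.
N = B/B₁ = 6.32×10⁻⁵ / 5.75×10⁻⁶ = 11.00.

N = 11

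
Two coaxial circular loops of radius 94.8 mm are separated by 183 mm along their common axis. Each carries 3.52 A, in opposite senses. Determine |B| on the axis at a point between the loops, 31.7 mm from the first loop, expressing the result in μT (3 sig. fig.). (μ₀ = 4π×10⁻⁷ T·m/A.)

Each loop contributes B = μ₀IR²/[2(R²+z²)^(3/2)] on the axis, with z measured from that loop.
Loop 1 (z = 0.0317 m): B₁ = 1.99×10⁻⁵ T. Loop 2 (z = 0.1513 m): B₂ = 3.49×10⁻⁶ T.
The fields oppose: B = |B₁ − B₂| = 1.64×10⁻⁵ T.

B ≈ 16.4 μT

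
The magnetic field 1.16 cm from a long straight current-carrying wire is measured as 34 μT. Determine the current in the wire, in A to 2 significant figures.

I ≈ 2.0 A

For a long straight wire B = μ₀I/(2πd), so I = 2πdB/μ₀.
I = 2π × 0.0116 × 3.40×10⁻⁵ / (4π×10⁻⁷) = 1.97 A.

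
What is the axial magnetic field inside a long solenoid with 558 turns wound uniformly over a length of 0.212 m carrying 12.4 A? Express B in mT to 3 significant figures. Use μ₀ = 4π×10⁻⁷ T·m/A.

B ≈ 41.0 mT

Inside a long solenoid, B = μ₀nI with n = 2632 turns/m.
B = 4π×10⁻⁷ × 2632 × 12.4 = 4.10×10⁻² T.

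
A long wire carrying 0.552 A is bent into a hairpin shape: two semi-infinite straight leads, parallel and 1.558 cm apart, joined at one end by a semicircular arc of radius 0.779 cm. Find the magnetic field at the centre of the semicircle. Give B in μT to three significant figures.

B ≈ 36.4 μT

The semicircular arc contributes B_arc = μ₀I·π/(4πR) = μ₀I/(4R) = 2.23×10⁻⁵ T.
Each semi-infinite lead is at perpendicular distance R = 0.00779 m from the centre, with the perpendicular foot at its near end, so it contributes μ₀I/(4πR); both point the same way, together 1.42×10⁻⁵ T.
Arc and leads all point the same direction: B = 2.23×10⁻⁵ + 1.42×10⁻⁵ = 3.64×10⁻⁵ T.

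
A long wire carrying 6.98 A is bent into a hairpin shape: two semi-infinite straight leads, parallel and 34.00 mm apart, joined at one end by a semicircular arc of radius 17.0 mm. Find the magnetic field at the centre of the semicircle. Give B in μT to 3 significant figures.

The semicircular arc contributes B_arc = μ₀I·π/(4πR) = μ₀I/(4R) = 1.29×10⁻⁴ T.
Each semi-infinite lead is at perpendicular distance R = 0.017 m from the centre, with the perpendicular foot at its near end, so it contributes μ₀I/(4πR); both point the same way, together 8.21×10⁻⁵ T.
Arc and leads all point the same direction: B = 1.29×10⁻⁴ + 8.21×10⁻⁵ = 2.11×10⁻⁴ T.

B ≈ 211 μT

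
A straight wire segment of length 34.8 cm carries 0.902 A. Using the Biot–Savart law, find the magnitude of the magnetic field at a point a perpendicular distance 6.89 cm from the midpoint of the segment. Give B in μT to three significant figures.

B ≈ 2.43 μT

For a finite straight segment, B = (μ₀I/4πd)(sinθ₁ + sinθ₂), where θ₁, θ₂ are the angles from the perpendicular to each end.
The perpendicular from the point meets the wire at its midpoint, so each end is L/2 = 0.174 m away along the wire.
sinθ₁ = 0.174/√(0.174²+0.0689²) = 0.9298; sinθ₂ = 0.174/√(0.174²+0.0689²) = 0.9298.
B = (4π×10⁻⁷ × 0.902) / (4π × 0.0689) × (0.9298 + 0.9298) = 2.43×10⁻⁶ T.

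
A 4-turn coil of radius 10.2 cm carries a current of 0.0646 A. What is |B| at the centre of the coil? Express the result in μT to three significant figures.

For an N-turn flat coil, B = Nμ₀I/(2R) with R = 0.102 m.
B = 4 × 3.98×10⁻⁷ T = 1.59×10⁻⁶ T.

B ≈ 1.59 μT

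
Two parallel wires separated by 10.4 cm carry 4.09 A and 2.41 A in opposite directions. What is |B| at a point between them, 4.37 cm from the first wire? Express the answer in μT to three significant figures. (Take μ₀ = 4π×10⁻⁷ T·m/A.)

B ≈ 26.7 μT

Each long wire gives B = μ₀I/(2πd). Distances are d₁ = 0.0437 m and d₂ = 0.0603 m.
B₁ = 1.87×10⁻⁵ T, B₂ = 7.99×10⁻⁶ T.
Between antiparallel currents both contributions point the same way, so they add. B = B₁ + B₂ = 1.87×10⁻⁵ + 7.99×10⁻⁶ = 2.67×10⁻⁵ T.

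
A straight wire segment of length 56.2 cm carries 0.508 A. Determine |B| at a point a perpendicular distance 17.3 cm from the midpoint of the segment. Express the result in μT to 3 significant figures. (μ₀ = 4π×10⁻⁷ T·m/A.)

B ≈ 0.500 μT

For a finite straight segment, B = (μ₀I/4πd)(sinθ₁ + sinθ₂), where θ₁, θ₂ are the angles from the perpendicular to each end.
The perpendicular from the point meets the wire at its midpoint, so each end is L/2 = 0.281 m away along the wire.
sinθ₁ = 0.281/√(0.281²+0.173²) = 0.8516; sinθ₂ = 0.281/√(0.281²+0.173²) = 0.8516.
B = (4π×10⁻⁷ × 0.508) / (4π × 0.173) × (0.8516 + 0.8516) = 5.00×10⁻⁷ T.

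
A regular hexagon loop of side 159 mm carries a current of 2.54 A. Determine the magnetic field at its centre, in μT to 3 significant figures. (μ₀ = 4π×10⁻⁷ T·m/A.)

Each side is a finite straight segment at perpendicular distance d = a/(2 tan(π/6)) = 0.1377 m from the centre, with end-angles ±π/6.
One side contributes B₁ = (μ₀I/4πd)·2 sin(π/6) = 1.84×10⁻⁶ T.
All 6 sides add in the same direction: B = 6 × 1.84×10⁻⁶ = 1.11×10⁻⁵ T.

B ≈ 11.1 μT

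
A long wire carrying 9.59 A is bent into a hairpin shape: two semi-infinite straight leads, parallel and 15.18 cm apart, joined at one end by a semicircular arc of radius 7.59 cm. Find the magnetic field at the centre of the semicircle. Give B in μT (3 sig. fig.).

B ≈ 65.0 μT

The semicircular arc contributes B_arc = μ₀I·π/(4πR) = μ₀I/(4R) = 3.97×10⁻⁵ T.
Each semi-infinite lead is at perpendicular distance R = 0.0759 m from the centre, with the perpendicular foot at its near end, so it contributes μ₀I/(4πR); both point the same way, together 2.53×10⁻⁵ T.
Arc and leads all point the same direction: B = 3.97×10⁻⁵ + 2.53×10⁻⁵ = 6.50×10⁻⁵ T.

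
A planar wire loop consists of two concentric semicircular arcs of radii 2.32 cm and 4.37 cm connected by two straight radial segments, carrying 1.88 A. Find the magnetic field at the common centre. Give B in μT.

B ≈ 11.9 μT

The radial connectors point toward the centre, so dl × r̂ = 0 and they contribute nothing.
Each semicircle gives μ₀I/(4R): inner arc 2.55×10⁻⁵ T, outer arc 1.35×10⁻⁵ T.
The two arcs carry current in opposite angular senses, so their fields oppose: B = |2.55×10⁻⁵ − 1.35×10⁻⁵| = 1.19×10⁻⁵ T.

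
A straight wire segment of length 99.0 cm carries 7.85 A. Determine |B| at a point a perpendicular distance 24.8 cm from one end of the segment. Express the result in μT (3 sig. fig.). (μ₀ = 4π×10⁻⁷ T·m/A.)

For a finite straight segment, B = (μ₀I/4πd)(sinθ₁ + sinθ₂), where θ₁, θ₂ are the angles from the perpendicular to each end.
The perpendicular foot is at one end, so the two end-offsets along the wire are 0 and L = 0.99 m.
sinθ₁ = 0/√(0²+0.248²) = 0.0000; sinθ₂ = 0.99/√(0.99²+0.248²) = 0.9700.
B = (4π×10⁻⁷ × 7.85) / (4π × 0.248) × (0.0000 + 0.9700) = 3.07×10⁻⁶ T.

B ≈ 3.07 μT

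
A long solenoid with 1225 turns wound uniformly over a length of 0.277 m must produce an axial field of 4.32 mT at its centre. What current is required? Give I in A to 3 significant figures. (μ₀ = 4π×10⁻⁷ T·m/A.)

Inside a long solenoid B = μ₀nI with n = 4422 m⁻¹, so I = B/(μ₀n).
I = 4.32×10⁻³ / (4π×10⁻⁷ × 4422) = 0.777 A.

I ≈ 0.777 A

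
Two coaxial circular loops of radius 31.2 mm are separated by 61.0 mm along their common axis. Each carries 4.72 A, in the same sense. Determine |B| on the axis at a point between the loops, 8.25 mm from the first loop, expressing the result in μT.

Each loop contributes B = μ₀IR²/[2(R²+z²)^(3/2)] on the axis, with z measured from that loop.
Loop 1 (z = 0.00825 m): B₁ = 8.59×10⁻⁵ T. Loop 2 (z = 0.05275 m): B₂ = 1.25×10⁻⁵ T.
The fields add: B = B₁ + B₂ = 9.84×10⁻⁵ T.

B ≈ 98.4 μT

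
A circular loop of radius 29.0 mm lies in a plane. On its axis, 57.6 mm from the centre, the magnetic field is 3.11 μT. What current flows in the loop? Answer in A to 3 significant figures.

I ≈ 1.58 A

On the axis of a loop, B = μ₀IR²/[2(R²+z²)^(3/2)], so I = 2B(R²+z²)^(3/2)/(μ₀R²).
R² + z² = 0.000841 + 0.003318 = 0.004159 m²; raised to 3/2 gives 2.68×10⁻⁴ m³.
I = 2 × 3.11×10⁻⁶ × 2.68×10⁻⁴ / (1.26×10⁻⁶ × 0.000841) = 1.58 A.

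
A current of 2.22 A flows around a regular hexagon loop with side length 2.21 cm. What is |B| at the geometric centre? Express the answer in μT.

B ≈ 69.6 μT

Each side is a finite straight segment at perpendicular distance d = a/(2 tan(π/6)) = 0.01914 m from the centre, with end-angles ±π/6.
One side contributes B₁ = (μ₀I/4πd)·2 sin(π/6) = 1.16×10⁻⁵ T.
All 6 sides add in the same direction: B = 6 × 1.16×10⁻⁵ = 6.96×10⁻⁵ T.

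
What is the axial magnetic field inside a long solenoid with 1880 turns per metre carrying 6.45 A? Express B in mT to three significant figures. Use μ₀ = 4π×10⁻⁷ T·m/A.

Inside a long solenoid, B = μ₀nI with n = 1880 turns/m.
B = 4π×10⁻⁷ × 1880 × 6.45 = 1.52×10⁻² T.

B ≈ 15.2 mT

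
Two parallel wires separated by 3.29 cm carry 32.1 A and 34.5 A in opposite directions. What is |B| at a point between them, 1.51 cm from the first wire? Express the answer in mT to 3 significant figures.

B ≈ 0.813 mT

Each long wire gives B = μ₀I/(2πd). Distances are d₁ = 0.0151 m and d₂ = 0.0178 m.
B₁ = 4.25×10⁻⁴ T, B₂ = 3.88×10⁻⁴ T.
Between antiparallel currents both contributions point the same way, so they add. B = B₁ + B₂ = 4.25×10⁻⁴ + 3.88×10⁻⁴ = 8.13×10⁻⁴ T.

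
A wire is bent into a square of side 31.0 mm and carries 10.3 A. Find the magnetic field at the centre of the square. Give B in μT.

B ≈ 376 μT

Each side is a finite straight segment at perpendicular distance d = a/(2 tan(π/4)) = 0.0155 m from the centre, with end-angles ±π/4.
One side contributes B₁ = (μ₀I/4πd)·2 sin(π/4) = 9.40×10⁻⁵ T.
All 4 sides add in the same direction: B = 4 × 9.40×10⁻⁵ = 3.76×10⁻⁴ T.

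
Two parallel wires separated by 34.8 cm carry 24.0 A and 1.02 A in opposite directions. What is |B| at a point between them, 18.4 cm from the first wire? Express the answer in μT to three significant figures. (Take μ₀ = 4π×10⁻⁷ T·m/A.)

Each long wire gives B = μ₀I/(2πd). Distances are d₁ = 0.184 m and d₂ = 0.164 m.
B₁ = 2.61×10⁻⁵ T, B₂ = 1.24×10⁻⁶ T.
Between antiparallel currents both contributions point the same way, so they add. B = B₁ + B₂ = 2.61×10⁻⁵ + 1.24×10⁻⁶ = 2.73×10⁻⁵ T.

B ≈ 27.3 μT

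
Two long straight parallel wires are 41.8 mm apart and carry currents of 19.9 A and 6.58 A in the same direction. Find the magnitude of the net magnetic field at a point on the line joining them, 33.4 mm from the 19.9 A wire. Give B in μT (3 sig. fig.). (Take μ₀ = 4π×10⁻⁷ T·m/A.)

B ≈ 37.5 μT

Each long wire gives B = μ₀I/(2πd). Distances are d₁ = 0.0334 m and d₂ = 0.0084 m.
B₁ = 1.19×10⁻⁴ T, B₂ = 1.57×10⁻⁴ T.
Between parallel currents the two contributions point in opposite directions, so they subtract. B = |B₁ − B₂| = |1.19×10⁻⁴ − 1.57×10⁻⁴| = 3.75×10⁻⁵ T.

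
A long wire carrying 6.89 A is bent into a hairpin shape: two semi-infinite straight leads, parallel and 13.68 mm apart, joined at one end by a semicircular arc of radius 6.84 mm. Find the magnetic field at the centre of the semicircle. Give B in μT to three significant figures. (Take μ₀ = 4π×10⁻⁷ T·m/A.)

The semicircular arc contributes B_arc = μ₀I·π/(4πR) = μ₀I/(4R) = 3.16×10⁻⁴ T.
Each semi-infinite lead is at perpendicular distance R = 0.00684 m from the centre, with the perpendicular foot at its near end, so it contributes μ₀I/(4πR); both point the same way, together 2.01×10⁻⁴ T.
Arc and leads all point the same direction: B = 3.16×10⁻⁴ + 2.01×10⁻⁴ = 5.18×10⁻⁴ T.

B ≈ 518 μT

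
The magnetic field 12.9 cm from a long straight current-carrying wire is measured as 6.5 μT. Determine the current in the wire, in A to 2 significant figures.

I ≈ 4.2 A

For a long straight wire B = μ₀I/(2πd), so I = 2πdB/μ₀.
I = 2π × 0.129 × 6.50×10⁻⁶ / (4π×10⁻⁷) = 4.19 A.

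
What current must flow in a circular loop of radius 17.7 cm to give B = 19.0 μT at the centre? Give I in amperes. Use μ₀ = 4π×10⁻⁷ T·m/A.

At the centre of a circular loop B = μ₀I/(2R), so I = 2RB/μ₀.
With R = 0.177 m, I = 2 × 0.177 × 1.90×10⁻⁵ / (4π×10⁻⁷) = 5.35 A.

I ≈ 5.35 A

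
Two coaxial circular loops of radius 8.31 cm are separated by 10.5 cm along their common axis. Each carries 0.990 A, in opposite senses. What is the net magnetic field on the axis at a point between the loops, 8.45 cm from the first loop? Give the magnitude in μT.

B ≈ 4.27 μT

Each loop contributes B = μ₀IR²/[2(R²+z²)^(3/2)] on the axis, with z measured from that loop.
Loop 1 (z = 0.0845 m): B₁ = 2.58×10⁻⁶ T. Loop 2 (z = 0.0205 m): B₂ = 6.85×10⁻⁶ T.
The fields oppose: B = |B₁ − B₂| = 4.27×10⁻⁶ T.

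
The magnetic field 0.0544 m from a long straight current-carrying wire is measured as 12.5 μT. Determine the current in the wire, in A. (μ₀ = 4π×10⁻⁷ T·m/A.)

For a long straight wire B = μ₀I/(2πd), so I = 2πdB/μ₀.
I = 2π × 0.0544 × 1.25×10⁻⁵ / (4π×10⁻⁷) = 3.40 A.

I ≈ 3.40 A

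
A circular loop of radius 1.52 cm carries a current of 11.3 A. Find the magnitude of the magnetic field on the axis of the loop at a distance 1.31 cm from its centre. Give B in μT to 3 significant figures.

B ≈ 203 μT

On the axis of a circular loop, B = μ₀IR² / [2(R²+z²)^(3/2)].
R² + z² = (0.0152)² + (0.0131)² = 0.0004027 m², and (R²+z²)^(3/2) = 8.08×10⁻⁶ m³.
B = (4π×10⁻⁷ × 11.3 × 0.000231) / (2 × 8.08×10⁻⁶) = 2.03×10⁻⁴ T.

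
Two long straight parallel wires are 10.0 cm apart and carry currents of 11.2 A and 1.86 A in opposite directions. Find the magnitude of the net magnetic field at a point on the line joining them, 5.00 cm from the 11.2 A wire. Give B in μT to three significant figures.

Each long wire gives B = μ₀I/(2πd). Distances are d₁ = 0.05 m and d₂ = 0.05 m.
B₁ = 4.48×10⁻⁵ T, B₂ = 7.44×10⁻⁶ T.
Between antiparallel currents both contributions point the same way, so they add. B = B₁ + B₂ = 4.48×10⁻⁵ + 7.44×10⁻⁶ = 5.22×10⁻⁵ T.

B ≈ 52.2 μT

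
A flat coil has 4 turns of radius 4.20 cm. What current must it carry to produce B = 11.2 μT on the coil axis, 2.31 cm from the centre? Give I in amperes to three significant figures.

For an N-turn coil, B = Nμ₀IR²/[2(R²+z²)^(3/2)] with R = 0.042 m, z = 0.0231 m, so I = 2B(R²+z²)^(3/2)/(Nμ₀R²) = 2 × 1.12×10⁻⁵ × 1.10×10⁻⁴ / (4 × 4π×10⁻⁷ × 0.001764) = 0.278 A.

I ≈ 0.278 A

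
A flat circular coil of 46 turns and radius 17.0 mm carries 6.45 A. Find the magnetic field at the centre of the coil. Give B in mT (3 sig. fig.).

For an N-turn flat coil, B = Nμ₀I/(2R) with R = 0.017 m.
B = 46 × 2.38×10⁻⁴ T = 1.10×10⁻² T.

B ≈ 11.0 mT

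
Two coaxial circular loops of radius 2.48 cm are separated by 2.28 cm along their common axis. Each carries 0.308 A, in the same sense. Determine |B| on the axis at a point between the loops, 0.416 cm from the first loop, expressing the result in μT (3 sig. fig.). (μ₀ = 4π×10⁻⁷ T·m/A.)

Each loop contributes B = μ₀IR²/[2(R²+z²)^(3/2)] on the axis, with z measured from that loop.
Loop 1 (z = 0.00416 m): B₁ = 7.49×10⁻⁶ T. Loop 2 (z = 0.01864 m): B₂ = 3.99×10⁻⁶ T.
The fields add: B = B₁ + B₂ = 1.15×10⁻⁵ T.

B ≈ 11.5 μT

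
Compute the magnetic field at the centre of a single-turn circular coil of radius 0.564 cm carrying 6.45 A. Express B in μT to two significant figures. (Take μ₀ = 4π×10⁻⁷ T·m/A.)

At the centre of a circular loop the Biot–Savart law gives B = μ₀I/(2R).
B = (4π×10⁻⁷ × 6.45) / (2 × 0.00564) = 7.19×10⁻⁴ T.

B ≈ 720 μT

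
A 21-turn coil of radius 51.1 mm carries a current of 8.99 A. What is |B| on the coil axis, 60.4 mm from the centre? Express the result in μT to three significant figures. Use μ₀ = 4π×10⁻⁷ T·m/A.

For an N-turn flat coil, B = Nμ₀IR²/[2(R²+z²)^(3/2)] with R = 0.0511 m, z = 0.0604 m.
B = 21 × 2.98×10⁻⁵ T = 6.25×10⁻⁴ T.

B ≈ 625 μT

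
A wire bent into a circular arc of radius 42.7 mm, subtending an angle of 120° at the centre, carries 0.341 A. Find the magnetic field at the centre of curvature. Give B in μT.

The Biot–Savart field of a circular arc at its centre is B = μ₀Iφ/(4πR), with φ = 2.094 rad.
B = (4π×10⁻⁷ × 0.341 × 2.094) / (4π × 0.0427) = 1.67×10⁻⁶ T.

B ≈ 1.67 μT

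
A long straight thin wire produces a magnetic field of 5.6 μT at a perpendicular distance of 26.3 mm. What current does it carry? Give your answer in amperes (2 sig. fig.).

I ≈ 0.74 A

For a long straight wire B = μ₀I/(2πd), so I = 2πdB/μ₀.
I = 2π × 0.0263 × 5.60×10⁻⁶ / (4π×10⁻⁷) = 0.736 A.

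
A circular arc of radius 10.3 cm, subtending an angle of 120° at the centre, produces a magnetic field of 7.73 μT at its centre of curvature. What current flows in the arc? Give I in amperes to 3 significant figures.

For a circular arc, B = μ₀Iφ/(4πR) with φ in radians; here φ = 2.094 rad.
So I = 4πRB/(μ₀φ) = 4π × 0.103 × 7.73×10⁻⁶ / (4π×10⁻⁷ × 2.094) = 3.80 A.

I ≈ 3.80 A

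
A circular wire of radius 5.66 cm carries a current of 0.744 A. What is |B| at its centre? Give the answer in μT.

B ≈ 8.26 μT

At the centre of a circular loop the Biot–Savart law gives B = μ₀I/(2R).
B = (4π×10⁻⁷ × 0.744) / (2 × 0.0566) = 8.26×10⁻⁶ T.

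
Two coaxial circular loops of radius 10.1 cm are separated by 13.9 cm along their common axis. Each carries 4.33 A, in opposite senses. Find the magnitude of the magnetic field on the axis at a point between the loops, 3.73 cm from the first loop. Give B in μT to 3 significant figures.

B ≈ 12.8 μT

Each loop contributes B = μ₀IR²/[2(R²+z²)^(3/2)] on the axis, with z measured from that loop.
Loop 1 (z = 0.0373 m): B₁ = 2.22×10⁻⁵ T. Loop 2 (z = 0.1017 m): B₂ = 9.43×10⁻⁶ T.
The fields oppose: B = |B₁ − B₂| = 1.28×10⁻⁵ T.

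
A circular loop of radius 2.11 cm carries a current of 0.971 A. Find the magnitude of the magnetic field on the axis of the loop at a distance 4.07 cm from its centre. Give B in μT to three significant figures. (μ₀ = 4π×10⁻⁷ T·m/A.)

B ≈ 2.82 μT

On the axis of a circular loop, B = μ₀IR² / [2(R²+z²)^(3/2)].
R² + z² = (0.0211)² + (0.0407)² = 0.002102 m², and (R²+z²)^(3/2) = 9.64×10⁻⁵ m³.
B = (4π×10⁻⁷ × 0.971 × 0.0004452) / (2 × 9.64×10⁻⁵) = 2.82×10⁻⁶ T.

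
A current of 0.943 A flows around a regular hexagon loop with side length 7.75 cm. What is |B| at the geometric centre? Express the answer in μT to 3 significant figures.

B ≈ 8.43 μT

Each side is a finite straight segment at perpendicular distance d = a/(2 tan(π/6)) = 0.06712 m from the centre, with end-angles ±π/6.
One side contributes B₁ = (μ₀I/4πd)·2 sin(π/6) = 1.41×10⁻⁶ T.
All 6 sides add in the same direction: B = 6 × 1.41×10⁻⁶ = 8.43×10⁻⁶ T.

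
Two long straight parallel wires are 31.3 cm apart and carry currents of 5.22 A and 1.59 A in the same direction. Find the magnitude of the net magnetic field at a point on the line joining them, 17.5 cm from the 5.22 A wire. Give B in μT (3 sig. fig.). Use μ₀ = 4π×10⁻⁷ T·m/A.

Each long wire gives B = μ₀I/(2πd). Distances are d₁ = 0.175 m and d₂ = 0.138 m.
B₁ = 5.97×10⁻⁶ T, B₂ = 2.30×10⁻⁶ T.
Between parallel currents the two contributions point in opposite directions, so they subtract. B = |B₁ − B₂| = |5.97×10⁻⁶ − 2.30×10⁻⁶| = 3.66×10⁻⁶ T.

B ≈ 3.66 μT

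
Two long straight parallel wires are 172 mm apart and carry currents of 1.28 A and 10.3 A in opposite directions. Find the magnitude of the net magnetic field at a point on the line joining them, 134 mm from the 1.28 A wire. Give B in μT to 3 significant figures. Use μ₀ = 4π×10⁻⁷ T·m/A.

Each long wire gives B = μ₀I/(2πd). Distances are d₁ = 0.134 m and d₂ = 0.038 m.
B₁ = 1.91×10⁻⁶ T, B₂ = 5.42×10⁻⁵ T.
Between antiparallel currents both contributions point the same way, so they add. B = B₁ + B₂ = 1.91×10⁻⁶ + 5.42×10⁻⁵ = 5.61×10⁻⁵ T.

B ≈ 56.1 μT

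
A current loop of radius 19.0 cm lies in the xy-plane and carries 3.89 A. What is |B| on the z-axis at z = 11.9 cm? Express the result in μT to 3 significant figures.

B ≈ 7.83 μT

On the axis of a circular loop, B = μ₀IR² / [2(R²+z²)^(3/2)].
R² + z² = (0.19)² + (0.119)² = 0.05026 m², and (R²+z²)^(3/2) = 1.13×10⁻² m³.
B = (4π×10⁻⁷ × 3.89 × 0.0361) / (2 × 1.13×10⁻²) = 7.83×10⁻⁶ T.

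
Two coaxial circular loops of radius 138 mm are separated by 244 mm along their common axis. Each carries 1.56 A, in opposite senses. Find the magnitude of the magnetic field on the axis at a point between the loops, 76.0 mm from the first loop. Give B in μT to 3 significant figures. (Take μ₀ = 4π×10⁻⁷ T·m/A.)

B ≈ 2.96 μT

Each loop contributes B = μ₀IR²/[2(R²+z²)^(3/2)] on the axis, with z measured from that loop.
Loop 1 (z = 0.076 m): B₁ = 4.77×10⁻⁶ T. Loop 2 (z = 0.168 m): B₂ = 1.82×10⁻⁶ T.
The fields oppose: B = |B₁ − B₂| = 2.96×10⁻⁶ T.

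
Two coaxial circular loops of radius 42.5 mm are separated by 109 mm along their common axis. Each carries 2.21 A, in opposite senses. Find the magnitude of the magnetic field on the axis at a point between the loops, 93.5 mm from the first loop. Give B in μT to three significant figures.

B ≈ 24.8 μT

Each loop contributes B = μ₀IR²/[2(R²+z²)^(3/2)] on the axis, with z measured from that loop.
Loop 1 (z = 0.0935 m): B₁ = 2.32×10⁻⁶ T. Loop 2 (z = 0.0155 m): B₂ = 2.71×10⁻⁵ T.
The fields oppose: B = |B₁ − B₂| = 2.48×10⁻⁵ T.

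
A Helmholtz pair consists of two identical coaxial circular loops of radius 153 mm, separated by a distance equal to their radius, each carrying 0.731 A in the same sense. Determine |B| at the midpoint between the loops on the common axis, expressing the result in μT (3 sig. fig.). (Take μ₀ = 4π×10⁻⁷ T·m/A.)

B ≈ 4.30 μT

Each loop contributes B = μ₀IR²/[2(R²+z²)^(3/2)] on the axis, with z measured from that loop.
Loop 1 (z = 0.0765 m): B₁ = 2.15×10⁻⁶ T. Loop 2 (z = 0.0765 m): B₂ = 2.15×10⁻⁶ T.
The fields add: B = B₁ + B₂ = 4.30×10⁻⁶ T.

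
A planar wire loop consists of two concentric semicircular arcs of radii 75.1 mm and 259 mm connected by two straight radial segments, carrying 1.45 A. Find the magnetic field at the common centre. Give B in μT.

B ≈ 4.31 μT

The radial connectors point toward the centre, so dl × r̂ = 0 and they contribute nothing.
Each semicircle gives μ₀I/(4R): inner arc 6.07×10⁻⁶ T, outer arc 1.76×10⁻⁶ T.
The two arcs carry current in opposite angular senses, so their fields oppose: B = |6.07×10⁻⁶ − 1.76×10⁻⁶| = 4.31×10⁻⁶ T.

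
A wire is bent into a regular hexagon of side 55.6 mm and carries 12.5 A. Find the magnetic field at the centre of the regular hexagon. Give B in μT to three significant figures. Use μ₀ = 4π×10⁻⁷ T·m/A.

B ≈ 156 μT

Each side is a finite straight segment at perpendicular distance d = a/(2 tan(π/6)) = 0.04815 m from the centre, with end-angles ±π/6.
One side contributes B₁ = (μ₀I/4πd)·2 sin(π/6) = 2.60×10⁻⁵ T.
All 6 sides add in the same direction: B = 6 × 2.60×10⁻⁵ = 1.56×10⁻⁴ T.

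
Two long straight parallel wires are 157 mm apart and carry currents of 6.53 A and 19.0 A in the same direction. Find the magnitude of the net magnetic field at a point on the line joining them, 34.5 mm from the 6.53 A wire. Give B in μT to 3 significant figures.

Each long wire gives B = μ₀I/(2πd). Distances are d₁ = 0.0345 m and d₂ = 0.1225 m.
B₁ = 3.79×10⁻⁵ T, B₂ = 3.10×10⁻⁵ T.
Between parallel currents the two contributions point in opposite directions, so they subtract. B = |B₁ − B₂| = |3.79×10⁻⁵ − 3.10×10⁻⁵| = 6.83×10⁻⁶ T.

B ≈ 6.83 μT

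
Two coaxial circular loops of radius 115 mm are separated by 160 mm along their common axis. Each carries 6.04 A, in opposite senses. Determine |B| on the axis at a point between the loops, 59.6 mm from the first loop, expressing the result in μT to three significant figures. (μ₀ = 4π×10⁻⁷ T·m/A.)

B ≈ 8.99 μT

Each loop contributes B = μ₀IR²/[2(R²+z²)^(3/2)] on the axis, with z measured from that loop.
Loop 1 (z = 0.0596 m): B₁ = 2.31×10⁻⁵ T. Loop 2 (z = 0.1004 m): B₂ = 1.41×10⁻⁵ T.
The fields oppose: B = |B₁ − B₂| = 8.99×10⁻⁶ T.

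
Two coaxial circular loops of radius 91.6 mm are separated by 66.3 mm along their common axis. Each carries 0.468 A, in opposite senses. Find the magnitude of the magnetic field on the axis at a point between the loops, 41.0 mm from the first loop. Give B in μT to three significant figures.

Each loop contributes B = μ₀IR²/[2(R²+z²)^(3/2)] on the axis, with z measured from that loop.
Loop 1 (z = 0.041 m): B₁ = 2.44×10⁻⁶ T. Loop 2 (z = 0.0253 m): B₂ = 2.88×10⁻⁶ T.
The fields oppose: B = |B₁ − B₂| = 4.34×10⁻⁷ T.

B ≈ 0.434 μT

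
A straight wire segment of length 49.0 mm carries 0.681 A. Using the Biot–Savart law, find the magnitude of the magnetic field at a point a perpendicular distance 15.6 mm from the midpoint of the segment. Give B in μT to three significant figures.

B ≈ 7.36 μT

For a finite straight segment, B = (μ₀I/4πd)(sinθ₁ + sinθ₂), where θ₁, θ₂ are the angles from the perpendicular to each end.
The perpendicular from the point meets the wire at its midpoint, so each end is L/2 = 0.0245 m away along the wire.
sinθ₁ = 0.0245/√(0.0245²+0.0156²) = 0.8435; sinθ₂ = 0.0245/√(0.0245²+0.0156²) = 0.8435.
B = (4π×10⁻⁷ × 0.681) / (4π × 0.0156) × (0.8435 + 0.8435) = 7.36×10⁻⁶ T.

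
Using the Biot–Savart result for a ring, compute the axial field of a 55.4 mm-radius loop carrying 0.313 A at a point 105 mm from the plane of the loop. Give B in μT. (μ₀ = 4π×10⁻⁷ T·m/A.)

B ≈ 0.361 μT

On the axis of a circular loop, B = μ₀IR² / [2(R²+z²)^(3/2)].
R² + z² = (0.0554)² + (0.105)² = 0.01409 m², and (R²+z²)^(3/2) = 1.67×10⁻³ m³.
B = (4π×10⁻⁷ × 0.313 × 0.003069) / (2 × 1.67×10⁻³) = 3.61×10⁻⁷ T.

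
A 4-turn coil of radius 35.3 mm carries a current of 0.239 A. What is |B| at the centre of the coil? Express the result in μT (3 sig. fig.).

For an N-turn flat coil, B = Nμ₀I/(2R) with R = 0.0353 m.
B = 4 × 4.25×10⁻⁶ T = 1.70×10⁻⁵ T.

B ≈ 17.0 μT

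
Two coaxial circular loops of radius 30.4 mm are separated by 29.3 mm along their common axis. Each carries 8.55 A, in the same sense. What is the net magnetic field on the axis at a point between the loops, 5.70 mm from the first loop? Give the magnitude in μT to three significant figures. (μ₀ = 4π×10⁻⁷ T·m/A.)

B ≈ 255 μT

Each loop contributes B = μ₀IR²/[2(R²+z²)^(3/2)] on the axis, with z measured from that loop.
Loop 1 (z = 0.0057 m): B₁ = 1.68×10⁻⁴ T. Loop 2 (z = 0.0236 m): B₂ = 8.71×10⁻⁵ T.
The fields add: B = B₁ + B₂ = 2.55×10⁻⁴ T.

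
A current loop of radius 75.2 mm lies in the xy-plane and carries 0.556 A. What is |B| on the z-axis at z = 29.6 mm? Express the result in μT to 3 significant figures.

B ≈ 3.74 μT

On the axis of a circular loop, B = μ₀IR² / [2(R²+z²)^(3/2)].
R² + z² = (0.0752)² + (0.0296)² = 0.006531 m², and (R²+z²)^(3/2) = 5.28×10⁻⁴ m³.
B = (4π×10⁻⁷ × 0.556 × 0.005655) / (2 × 5.28×10⁻⁴) = 3.74×10⁻⁶ T.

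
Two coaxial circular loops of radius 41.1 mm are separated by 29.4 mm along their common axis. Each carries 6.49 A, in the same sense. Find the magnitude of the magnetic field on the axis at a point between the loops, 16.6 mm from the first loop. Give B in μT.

Each loop contributes B = μ₀IR²/[2(R²+z²)^(3/2)] on the axis, with z measured from that loop.
Loop 1 (z = 0.0166 m): B₁ = 7.91×10⁻⁵ T. Loop 2 (z = 0.0128 m): B₂ = 8.64×10⁻⁵ T.
The fields add: B = B₁ + B₂ = 1.65×10⁻⁴ T.

B ≈ 165 μT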